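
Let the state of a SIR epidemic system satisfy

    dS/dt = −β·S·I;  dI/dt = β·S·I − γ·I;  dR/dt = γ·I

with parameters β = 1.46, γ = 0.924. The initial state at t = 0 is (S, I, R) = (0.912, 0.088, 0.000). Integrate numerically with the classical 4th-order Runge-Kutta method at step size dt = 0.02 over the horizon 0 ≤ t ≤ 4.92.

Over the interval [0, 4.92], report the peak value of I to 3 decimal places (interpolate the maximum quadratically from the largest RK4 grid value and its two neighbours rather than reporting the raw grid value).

t=0.000: state=(0.912, 0.088, 0.000)
step 1 (dt=0.02): k1=(-0.117, 0.036, 0.081), k2=(-0.118, 0.036, 0.082), k3=(-0.117, 0.036, 0.082), k4=(-0.118, 0.036, 0.082); state += dt/6·(k1+2k2+2k3+k4)
t=0.020: state=(0.910, 0.089, 0.002)
t=0.040: state=(0.907, 0.089, 0.003)
t=0.060: state=(0.905, 0.090, 0.005)
continuing one RK4 step at a time; state shown every 10 steps (Δt=0.2):
t=0.200: state=(0.888, 0.095, 0.017)
t=0.400: state=(0.863, 0.102, 0.035)
t=0.600: state=(0.837, 0.109, 0.055)
t=0.800: state=(0.810, 0.115, 0.075)
t=1.000: state=(0.782, 0.121, 0.097)
t=1.200: state=(0.755, 0.125, 0.120)
t=1.400: state=(0.727, 0.130, 0.143)
t=1.600: state=(0.700, 0.133, 0.168)
t=1.800: state=(0.673, 0.135, 0.192)
t=2.000: state=(0.647, 0.136, 0.217)
t=2.200: state=(0.622, 0.136, 0.243)
t=2.400: state=(0.598, 0.135, 0.268)
t=2.600: state=(0.575, 0.133, 0.292)
t=2.800: state=(0.553, 0.130, 0.317)
t=3.000: state=(0.533, 0.127, 0.340)
t=3.200: state=(0.513, 0.123, 0.364)
t=3.400: state=(0.496, 0.118, 0.386)
t=3.600: state=(0.479, 0.114, 0.407)
t=3.800: state=(0.464, 0.108, 0.428)
t=4.000: state=(0.450, 0.103, 0.447)
t=4.200: state=(0.437, 0.097, 0.466)
t=4.400: state=(0.425, 0.092, 0.483)
t=4.600: state=(0.414, 0.086, 0.500)
t=4.800: state=(0.404, 0.081, 0.515)
t=4.920: state=(0.399, 0.078, 0.524)
largest grid value and its neighbours: I(2.100)=0.13589, I(2.120)=0.13589, I(2.140)=0.13588
parabola through these three points peaks at t≈2.110 with I≈0.13589

max I = 0.136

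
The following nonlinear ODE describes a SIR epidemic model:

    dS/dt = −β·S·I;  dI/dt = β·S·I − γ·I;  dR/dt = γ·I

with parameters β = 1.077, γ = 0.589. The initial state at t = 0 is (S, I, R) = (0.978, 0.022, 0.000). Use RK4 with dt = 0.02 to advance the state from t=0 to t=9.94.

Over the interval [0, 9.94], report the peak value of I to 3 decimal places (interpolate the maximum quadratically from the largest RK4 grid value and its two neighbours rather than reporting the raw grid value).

t=0.000: state=(0.978, 0.022, 0.000)
step 1 (dt=0.02): k1=(-0.023, 0.010, 0.013), k2=(-0.023, 0.010, 0.013), k3=(-0.023, 0.010, 0.013), k4=(-0.023, 0.010, 0.013); state += dt/6·(k1+2k2+2k3+k4)
t=0.020: state=(0.978, 0.022, 0.000)
t=0.040: state=(0.977, 0.022, 0.001)
t=0.060: state=(0.977, 0.023, 0.001)
continuing one RK4 step at a time; state shown every 25 steps (Δt=0.5):
t=0.500: state=(0.965, 0.028, 0.007)
t=1.000: state=(0.949, 0.034, 0.016)
t=1.500: state=(0.930, 0.043, 0.028)
t=2.000: state=(0.906, 0.052, 0.042)
t=2.500: state=(0.879, 0.063, 0.059)
t=3.000: state=(0.847, 0.074, 0.079)
t=3.500: state=(0.811, 0.087, 0.102)
t=4.000: state=(0.772, 0.099, 0.130)
t=4.500: state=(0.729, 0.110, 0.160)
t=5.000: state=(0.685, 0.120, 0.194)
t=5.500: state=(0.641, 0.128, 0.231)
t=6.000: state=(0.597, 0.133, 0.270)
t=6.500: state=(0.556, 0.135, 0.309)
t=7.000: state=(0.517, 0.134, 0.349)
t=7.500: state=(0.481, 0.131, 0.388)
t=8.000: state=(0.449, 0.125, 0.426)
t=8.500: state=(0.421, 0.118, 0.462)
t=9.000: state=(0.396, 0.109, 0.495)
t=9.500: state=(0.374, 0.100, 0.526)
t=9.940: state=(0.357, 0.092, 0.551)
largest grid value and its neighbours: I(6.600)=0.13522, I(6.620)=0.13522, I(6.640)=0.13522
parabola through these three points peaks at t≈6.610 with I≈0.13522

max I = 0.135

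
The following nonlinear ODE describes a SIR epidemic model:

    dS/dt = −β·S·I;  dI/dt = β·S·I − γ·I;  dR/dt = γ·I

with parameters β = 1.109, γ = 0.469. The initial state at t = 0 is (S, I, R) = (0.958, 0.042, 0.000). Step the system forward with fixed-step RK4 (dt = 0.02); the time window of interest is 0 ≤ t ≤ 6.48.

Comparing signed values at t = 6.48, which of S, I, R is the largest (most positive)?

largest component: R

t=0.000: state=(0.958, 0.042, 0.000)
step 1 (dt=0.02): k1=(-0.045, 0.025, 0.020), k2=(-0.045, 0.025, 0.020), k3=(-0.045, 0.025, 0.020), k4=(-0.045, 0.025, 0.020); state += dt/6·(k1+2k2+2k3+k4)
t=0.020: state=(0.957, 0.043, 0.000)
t=0.040: state=(0.956, 0.043, 0.001)
t=0.060: state=(0.955, 0.044, 0.001)
continuing one RK4 step at a time; state shown every 25 steps (Δt=0.5):
t=0.500: state=(0.932, 0.056, 0.011)
t=1.000: state=(0.900, 0.074, 0.027)
t=1.500: state=(0.859, 0.095, 0.046)
t=2.000: state=(0.809, 0.119, 0.071)
t=2.500: state=(0.752, 0.146, 0.103)
t=3.000: state=(0.688, 0.172, 0.140)
t=3.500: state=(0.622, 0.195, 0.183)
t=4.000: state=(0.555, 0.214, 0.231)
t=4.500: state=(0.491, 0.226, 0.283)
t=5.000: state=(0.432, 0.231, 0.337)
t=5.500: state=(0.380, 0.229, 0.391)
t=6.000: state=(0.336, 0.221, 0.444)
t=6.480: state=(0.299, 0.209, 0.492)
compare at T: S=0.299, I=0.209, R=0.492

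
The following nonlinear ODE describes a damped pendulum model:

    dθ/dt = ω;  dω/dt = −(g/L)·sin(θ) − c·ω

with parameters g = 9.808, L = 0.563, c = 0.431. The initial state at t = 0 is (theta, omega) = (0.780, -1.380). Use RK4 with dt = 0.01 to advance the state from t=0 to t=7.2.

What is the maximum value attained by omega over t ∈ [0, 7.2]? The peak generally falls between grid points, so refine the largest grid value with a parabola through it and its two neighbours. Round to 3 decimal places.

max omega = 2.714

t=0.000: state=(0.780, -1.380)
step 1 (dt=0.01): k1=(-1.380, -11.657), k2=(-1.438, -11.546), k3=(-1.438, -11.543), k4=(-1.495, -11.428); state += dt/6·(k1+2k2+2k3+k4)
t=0.010: state=(0.766, -1.495)
t=0.020: state=(0.750, -1.609)
t=0.030: state=(0.733, -1.719)
continuing one RK4 step at a time; state shown every 25 steps (Δt=0.25):
t=0.250: state=(0.155, -3.186)
t=0.500: state=(-0.546, -1.943)
t=0.750: state=(-0.688, 0.839)
t=1.000: state=(-0.209, 2.649)
t=1.250: state=(0.412, 1.876)
t=1.500: state=(0.594, -0.487)
t=1.750: state=(0.225, -2.194)
t=2.000: state=(-0.314, -1.727)
t=2.250: state=(-0.509, 0.261)
t=2.500: state=(-0.221, 1.817)
t=2.750: state=(0.242, 1.547)
t=3.000: state=(0.433, -0.119)
t=3.250: state=(0.207, -1.508)
t=3.500: state=(-0.188, -1.364)
t=3.750: state=(-0.368, 0.030)
t=4.000: state=(-0.188, 1.255)
t=4.250: state=(0.148, 1.191)
t=4.500: state=(0.312, 0.024)
t=4.750: state=(0.169, -1.046)
t=5.000: state=(-0.117, -1.033)
t=5.250: state=(-0.264, -0.055)
t=5.500: state=(-0.150, 0.874)
t=5.750: state=(0.094, 0.892)
t=6.000: state=(0.224, 0.073)
t=6.250: state=(0.132, -0.731)
t=6.500: state=(-0.075, -0.768)
t=6.750: state=(-0.190, -0.081)
t=7.000: state=(-0.115, 0.612)
t=7.200: state=(0.026, 0.713)
largest grid value and its neighbours: omega(1.040)=2.71049, omega(1.050)=2.71402, omega(1.060)=2.71284
parabola through these three points peaks at t≈1.052 with omega≈2.71417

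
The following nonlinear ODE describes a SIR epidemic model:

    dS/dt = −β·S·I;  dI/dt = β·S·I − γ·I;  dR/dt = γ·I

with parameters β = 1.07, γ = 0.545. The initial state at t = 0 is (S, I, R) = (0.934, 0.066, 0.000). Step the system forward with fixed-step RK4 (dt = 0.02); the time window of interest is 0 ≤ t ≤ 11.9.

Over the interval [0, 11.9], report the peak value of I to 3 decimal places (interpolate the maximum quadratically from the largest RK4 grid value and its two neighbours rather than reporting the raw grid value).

t=0.000: state=(0.934, 0.066, 0.000)
step 1 (dt=0.02): k1=(-0.066, 0.030, 0.036), k2=(-0.066, 0.030, 0.036), k3=(-0.066, 0.030, 0.036), k4=(-0.066, 0.030, 0.036); state += dt/6·(k1+2k2+2k3+k4)
t=0.020: state=(0.933, 0.067, 0.001)
t=0.040: state=(0.931, 0.067, 0.001)
t=0.060: state=(0.930, 0.068, 0.002)
continuing one RK4 step at a time; state shown every 25 steps (Δt=0.5):
t=0.500: state=(0.898, 0.082, 0.020)
t=1.000: state=(0.855, 0.100, 0.045)
t=1.500: state=(0.807, 0.119, 0.075)
t=2.000: state=(0.753, 0.137, 0.110)
t=2.500: state=(0.697, 0.154, 0.149)
t=3.000: state=(0.639, 0.168, 0.193)
t=3.500: state=(0.583, 0.177, 0.240)
t=4.000: state=(0.529, 0.181, 0.289)
t=4.500: state=(0.480, 0.181, 0.339)
t=5.000: state=(0.437, 0.176, 0.387)
t=5.500: state=(0.398, 0.168, 0.434)
t=6.000: state=(0.365, 0.156, 0.478)
t=6.500: state=(0.337, 0.144, 0.519)
t=7.000: state=(0.313, 0.130, 0.557)
t=7.500: state=(0.293, 0.117, 0.590)
t=8.000: state=(0.276, 0.103, 0.620)
t=8.500: state=(0.262, 0.091, 0.647)
t=9.000: state=(0.251, 0.079, 0.670)
t=9.500: state=(0.241, 0.069, 0.690)
t=10.000: state=(0.233, 0.060, 0.708)
t=10.500: state=(0.226, 0.051, 0.723)
t=11.000: state=(0.220, 0.044, 0.736)
t=11.500: state=(0.216, 0.038, 0.747)
t=11.900: state=(0.212, 0.033, 0.754)
largest grid value and its neighbours: I(4.180)=0.18181, I(4.200)=0.18181, I(4.220)=0.18181
parabola through these three points peaks at t≈4.198 with I≈0.18181

max I = 0.182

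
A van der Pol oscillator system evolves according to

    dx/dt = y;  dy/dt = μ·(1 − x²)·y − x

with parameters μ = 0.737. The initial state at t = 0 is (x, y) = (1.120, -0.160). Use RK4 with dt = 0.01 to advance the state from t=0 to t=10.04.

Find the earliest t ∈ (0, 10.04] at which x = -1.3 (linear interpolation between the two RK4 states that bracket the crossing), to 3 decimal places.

t=0.000: state=(1.120, -0.160)
step 1 (dt=0.01): k1=(-0.160, -1.090), k2=(-0.165, -1.088), k3=(-0.165, -1.088), k4=(-0.171, -1.087); state += dt/6·(k1+2k2+2k3+k4)
t=0.010: state=(1.118, -0.171)
t=0.020: state=(1.117, -0.182)
t=0.030: state=(1.115, -0.193)
continuing one RK4 step at a time; state shown every 50 steps (Δt=0.5):
t=0.500: state=(0.910, -0.673)
t=1.000: state=(0.444, -1.202)
t=1.500: state=(-0.304, -1.772)
t=2.000: state=(-1.212, -1.630)
t=2.050: state=(-1.291, -1.534)
next step: t=2.060: state=(-1.306, -1.513) — x has crossed -1.3
linear interpolation between t=2.050 (-1.29096) and t=2.060 (-1.30620) → t≈2.056

t = 2.056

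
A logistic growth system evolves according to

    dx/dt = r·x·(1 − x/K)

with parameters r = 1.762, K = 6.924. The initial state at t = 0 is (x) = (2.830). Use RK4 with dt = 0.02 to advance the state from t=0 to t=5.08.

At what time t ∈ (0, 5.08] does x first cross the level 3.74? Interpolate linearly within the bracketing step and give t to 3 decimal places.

t=0.000: state=(2.830)
step 1 (dt=0.02): k1=(2.948), k2=(2.958), k3=(2.958), k4=(2.967); state += dt/6·(k1+2k2+2k3+k4)
t=0.020: state=(2.889)
t=0.040: state=(2.949)
t=0.060: state=(3.008)
continuing one RK4 step at a time; state shown every 10 steps (Δt=0.2):
t=0.200: state=(3.433)
t=0.300: state=(3.737)
next step: t=0.320: state=(3.798) — x has crossed 3.74
linear interpolation between t=0.300 (3.73726) and t=0.320 (3.79778) → t≈0.301

t = 0.301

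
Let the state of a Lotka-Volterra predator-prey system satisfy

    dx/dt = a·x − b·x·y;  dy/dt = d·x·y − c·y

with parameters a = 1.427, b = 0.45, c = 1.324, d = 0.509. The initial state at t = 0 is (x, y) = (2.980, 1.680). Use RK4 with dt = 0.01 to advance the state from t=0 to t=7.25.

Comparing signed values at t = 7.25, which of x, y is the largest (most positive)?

largest component: y

t=0.000: state=(2.980, 1.680)
step 1 (dt=0.01): k1=(2.000, 0.324), k2=(2.004, 0.333), k3=(2.004, 0.333), k4=(2.009, 0.342); state += dt/6·(k1+2k2+2k3+k4)
t=0.010: state=(3.000, 1.683)
t=0.020: state=(3.020, 1.687)
t=0.030: state=(3.040, 1.691)
continuing one RK4 step at a time; state shown every 25 steps (Δt=0.25):
t=0.250: state=(3.500, 1.822)
t=0.500: state=(4.015, 2.112)
t=0.750: state=(4.410, 2.598)
t=1.000: state=(4.529, 3.307)
t=1.250: state=(4.251, 4.171)
t=1.500: state=(3.627, 4.958)
t=1.750: state=(2.883, 5.388)
t=2.000: state=(2.242, 5.352)
t=2.250: state=(1.789, 4.957)
t=2.500: state=(1.510, 4.385)
t=2.750: state=(1.363, 3.776)
t=3.000: state=(1.315, 3.213)
t=3.250: state=(1.346, 2.731)
t=3.500: state=(1.447, 2.342)
t=3.750: state=(1.617, 2.042)
t=4.000: state=(1.860, 1.828)
t=4.250: state=(2.181, 1.697)
t=4.500: state=(2.583, 1.649)
t=4.750: state=(3.061, 1.694)
t=5.000: state=(3.586, 1.857)
t=5.250: state=(4.090, 2.175)
t=5.500: state=(4.452, 2.696)
t=5.750: state=(4.513, 3.439)
t=6.000: state=(4.170, 4.310)
t=6.250: state=(3.508, 5.057)
t=6.500: state=(2.769, 5.413)
t=6.750: state=(2.156, 5.308)
t=7.000: state=(1.734, 4.873)
t=7.250: state=(1.479, 4.287)
compare at T: x=1.479, y=4.287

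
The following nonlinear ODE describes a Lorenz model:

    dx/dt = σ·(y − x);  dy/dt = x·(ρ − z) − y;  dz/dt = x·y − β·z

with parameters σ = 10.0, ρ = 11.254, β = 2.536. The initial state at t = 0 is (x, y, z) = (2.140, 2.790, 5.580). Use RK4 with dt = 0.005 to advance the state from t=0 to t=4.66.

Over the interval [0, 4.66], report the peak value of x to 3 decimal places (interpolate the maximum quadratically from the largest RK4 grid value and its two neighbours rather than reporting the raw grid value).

t=0.000: state=(2.140, 2.790, 5.580)
step 1 (dt=0.005): k1=(6.500, 9.352, -8.180), k2=(6.571, 9.465, -8.033), k3=(6.572, 9.465, -8.032), k4=(6.645, 9.579, -7.884); state += dt/6·(k1+2k2+2k3+k4)
t=0.005: state=(2.173, 2.837, 5.540)
t=0.010: state=(2.206, 2.886, 5.501)
t=0.015: state=(2.241, 2.935, 5.464)
continuing one RK4 step at a time; state shown every 40 steps (Δt=0.2):
t=0.200: state=(4.184, 5.628, 5.473)
t=0.400: state=(7.253, 8.326, 10.279)
t=0.600: state=(6.381, 4.704, 13.905)
t=0.800: state=(3.478, 2.643, 10.805)
t=1.000: state=(3.032, 3.311, 7.882)
t=1.200: state=(4.326, 5.294, 7.219)
t=1.400: state=(6.344, 7.098, 9.917)
t=1.600: state=(6.219, 5.370, 12.588)
t=1.800: state=(4.334, 3.626, 11.049)
t=2.000: state=(3.801, 3.943, 8.899)
t=2.200: state=(4.677, 5.337, 8.432)
t=2.400: state=(5.929, 6.336, 10.187)
t=2.600: state=(5.792, 5.290, 11.707)
t=2.800: state=(4.651, 4.198, 10.784)
t=3.000: state=(4.309, 4.417, 9.389)
t=3.200: state=(4.922, 5.357, 9.192)
t=3.400: state=(5.659, 5.853, 10.354)
t=3.600: state=(5.489, 5.169, 11.158)
t=3.800: state=(4.799, 4.533, 10.538)
t=4.000: state=(4.626, 4.720, 9.677)
t=4.200: state=(5.052, 5.329, 9.653)
t=4.400: state=(5.468, 5.548, 10.405)
t=4.600: state=(5.305, 5.099, 10.810)
t=4.660: state=(5.173, 4.945, 10.748)
largest grid value and its neighbours: x(0.465)=7.65065, x(0.470)=7.65315, x(0.475)=7.65134
parabola through these three points peaks at t≈0.470 with x≈7.65317

max x = 7.653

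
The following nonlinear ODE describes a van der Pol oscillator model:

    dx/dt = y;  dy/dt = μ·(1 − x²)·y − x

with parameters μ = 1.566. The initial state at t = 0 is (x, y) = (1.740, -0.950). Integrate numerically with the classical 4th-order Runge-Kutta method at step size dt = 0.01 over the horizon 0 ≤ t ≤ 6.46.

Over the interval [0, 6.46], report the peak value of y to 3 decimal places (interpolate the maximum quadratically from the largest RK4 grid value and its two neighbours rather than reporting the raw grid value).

t=0.000: state=(1.740, -0.950)
step 1 (dt=0.01): k1=(-0.950, 1.276), k2=(-0.944, 1.237), k3=(-0.944, 1.237), k4=(-0.938, 1.199); state += dt/6·(k1+2k2+2k3+k4)
t=0.010: state=(1.731, -0.938)
t=0.020: state=(1.721, -0.926)
t=0.030: state=(1.712, -0.915)
continuing one RK4 step at a time; state shown every 25 steps (Δt=0.25):
t=0.250: state=(1.527, -0.800)
t=0.500: state=(1.326, -0.830)
t=0.750: state=(1.103, -0.967)
t=1.000: state=(0.832, -1.235)
t=1.250: state=(0.468, -1.723)
t=1.500: state=(-0.059, -2.549)
t=1.750: state=(-0.810, -3.344)
t=2.000: state=(-1.582, -2.460)
t=2.250: state=(-1.965, -0.713)
t=2.500: state=(-2.026, 0.076)
t=2.750: state=(-1.971, 0.319)
t=3.000: state=(-1.879, 0.409)
t=3.250: state=(-1.769, 0.466)
t=3.500: state=(-1.646, 0.523)
t=3.750: state=(-1.507, 0.593)
t=4.000: state=(-1.347, 0.691)
t=4.250: state=(-1.158, 0.835)
t=4.500: state=(-0.923, 1.064)
t=4.750: state=(-0.612, 1.454)
t=5.000: state=(-0.172, 2.128)
t=5.250: state=(0.476, 3.050)
t=5.500: state=(1.279, 3.053)
t=5.750: state=(1.844, 1.357)
t=6.000: state=(2.011, 0.159)
t=6.250: state=(1.990, -0.246)
t=6.460: state=(1.924, -0.365)
largest grid value and its neighbours: y(5.370)=3.29639, y(5.380)=3.29960, y(5.390)=3.29945
parabola through these three points peaks at t≈5.385 with y≈3.29995

max y = 3.300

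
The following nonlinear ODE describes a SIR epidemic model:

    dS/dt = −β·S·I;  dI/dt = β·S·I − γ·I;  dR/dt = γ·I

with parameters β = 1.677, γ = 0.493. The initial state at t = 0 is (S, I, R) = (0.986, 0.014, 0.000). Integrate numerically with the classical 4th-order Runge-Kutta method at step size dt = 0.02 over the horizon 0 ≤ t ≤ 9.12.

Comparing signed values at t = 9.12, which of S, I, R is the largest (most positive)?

largest component: R

t=0.000: state=(0.986, 0.014, 0.000)
step 1 (dt=0.02): k1=(-0.023, 0.016, 0.007), k2=(-0.023, 0.016, 0.007), k3=(-0.023, 0.016, 0.007), k4=(-0.024, 0.017, 0.007); state += dt/6·(k1+2k2+2k3+k4)
t=0.020: state=(0.986, 0.014, 0.000)
t=0.040: state=(0.985, 0.015, 0.000)
t=0.060: state=(0.985, 0.015, 0.000)
continuing one RK4 step at a time; state shown every 25 steps (Δt=0.5):
t=0.500: state=(0.970, 0.025, 0.005)
t=1.000: state=(0.944, 0.043, 0.013)
t=1.500: state=(0.899, 0.074, 0.027)
t=2.000: state=(0.831, 0.119, 0.050)
t=2.500: state=(0.734, 0.179, 0.087)
t=3.000: state=(0.613, 0.247, 0.140)
t=3.500: state=(0.486, 0.306, 0.208)
t=4.000: state=(0.370, 0.342, 0.288)
t=4.500: state=(0.276, 0.350, 0.374)
t=5.000: state=(0.207, 0.334, 0.459)
t=5.500: state=(0.158, 0.304, 0.538)
t=6.000: state=(0.125, 0.267, 0.608)
t=6.500: state=(0.101, 0.229, 0.669)
t=7.000: state=(0.085, 0.194, 0.722)
t=7.500: state=(0.073, 0.162, 0.765)
t=8.000: state=(0.065, 0.134, 0.802)
t=8.500: state=(0.058, 0.110, 0.832)
t=9.000: state=(0.054, 0.090, 0.856)
t=9.120: state=(0.053, 0.086, 0.861)
compare at T: S=0.053, I=0.086, R=0.861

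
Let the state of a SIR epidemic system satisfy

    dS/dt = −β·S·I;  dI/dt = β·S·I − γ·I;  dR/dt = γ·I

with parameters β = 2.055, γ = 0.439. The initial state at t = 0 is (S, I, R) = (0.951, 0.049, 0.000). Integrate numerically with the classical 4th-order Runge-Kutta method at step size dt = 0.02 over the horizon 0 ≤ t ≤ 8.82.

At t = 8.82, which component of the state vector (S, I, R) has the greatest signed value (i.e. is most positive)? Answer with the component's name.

largest component: R

t=0.000: state=(0.951, 0.049, 0.000)
step 1 (dt=0.02): k1=(-0.096, 0.074, 0.022), k2=(-0.097, 0.075, 0.022), k3=(-0.097, 0.075, 0.022), k4=(-0.099, 0.076, 0.022); state += dt/6·(k1+2k2+2k3+k4)
t=0.020: state=(0.949, 0.051, 0.000)
t=0.040: state=(0.947, 0.052, 0.001)
t=0.060: state=(0.945, 0.054, 0.001)
continuing one RK4 step at a time; state shown every 25 steps (Δt=0.5):
t=0.500: state=(0.883, 0.101, 0.016)
t=1.000: state=(0.762, 0.190, 0.047)
t=1.500: state=(0.591, 0.307, 0.102)
t=2.000: state=(0.407, 0.412, 0.181)
t=2.500: state=(0.258, 0.463, 0.278)
t=3.000: state=(0.160, 0.459, 0.380)
t=3.500: state=(0.102, 0.421, 0.477)
t=4.000: state=(0.068, 0.368, 0.564)
t=4.500: state=(0.048, 0.313, 0.639)
t=5.000: state=(0.036, 0.262, 0.702)
t=5.500: state=(0.028, 0.218, 0.755)
t=6.000: state=(0.023, 0.179, 0.798)
t=6.500: state=(0.019, 0.147, 0.834)
t=7.000: state=(0.017, 0.120, 0.863)
t=7.500: state=(0.015, 0.098, 0.887)
t=8.000: state=(0.014, 0.080, 0.906)
t=8.500: state=(0.013, 0.065, 0.922)
t=8.820: state=(0.012, 0.057, 0.931)
compare at T: S=0.012, I=0.057, R=0.931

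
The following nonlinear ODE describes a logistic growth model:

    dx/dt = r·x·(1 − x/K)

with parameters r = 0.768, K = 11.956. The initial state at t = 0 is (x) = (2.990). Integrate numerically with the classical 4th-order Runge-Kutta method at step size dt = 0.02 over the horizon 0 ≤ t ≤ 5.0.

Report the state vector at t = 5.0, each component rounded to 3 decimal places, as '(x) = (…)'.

t=0.000: state=(2.990)
step 1 (dt=0.02): k1=(1.722), k2=(1.729), k3=(1.729), k4=(1.735); state += dt/6·(k1+2k2+2k3+k4)
t=0.020: state=(3.025)
t=0.040: state=(3.059)
t=0.060: state=(3.095)
continuing one RK4 step at a time; state shown every 10 steps (Δt=0.2):
t=0.200: state=(3.347)
t=0.400: state=(3.730)
t=0.600: state=(4.135)
t=0.800: state=(4.560)
t=1.000: state=(5.000)
t=1.200: state=(5.452)
t=1.400: state=(5.909)
t=1.600: state=(6.368)
t=1.800: state=(6.822)
t=2.000: state=(7.266)
t=2.200: state=(7.696)
t=2.400: state=(8.107)
t=2.600: state=(8.497)
t=2.800: state=(8.862)
t=3.000: state=(9.201)
t=3.200: state=(9.513)
t=3.400: state=(9.798)
t=3.600: state=(10.057)
t=3.800: state=(10.289)
t=4.000: state=(10.498)
t=4.200: state=(10.683)
t=4.400: state=(10.848)
t=4.600: state=(10.993)
t=4.800: state=(11.120)
t=5.000: state=(11.232)

(x) = (11.232)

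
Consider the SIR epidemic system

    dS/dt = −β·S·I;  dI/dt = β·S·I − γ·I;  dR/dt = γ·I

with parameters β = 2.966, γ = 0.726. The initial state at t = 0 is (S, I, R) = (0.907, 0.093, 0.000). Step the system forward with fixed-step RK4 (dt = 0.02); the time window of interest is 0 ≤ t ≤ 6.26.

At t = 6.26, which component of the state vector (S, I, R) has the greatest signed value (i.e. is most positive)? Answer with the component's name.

t=0.000: state=(0.907, 0.093, 0.000)
step 1 (dt=0.02): k1=(-0.250, 0.183, 0.068), k2=(-0.254, 0.186, 0.069), k3=(-0.254, 0.186, 0.069), k4=(-0.259, 0.188, 0.070); state += dt/6·(k1+2k2+2k3+k4)
t=0.020: state=(0.902, 0.097, 0.001)
t=0.040: state=(0.897, 0.101, 0.003)
t=0.060: state=(0.891, 0.104, 0.004)
continuing one RK4 step at a time; state shown every 25 steps (Δt=0.5):
t=0.500: state=(0.725, 0.220, 0.055)
t=1.000: state=(0.466, 0.371, 0.163)
t=1.500: state=(0.253, 0.434, 0.313)
t=2.000: state=(0.135, 0.399, 0.466)
t=2.500: state=(0.079, 0.323, 0.598)
t=3.000: state=(0.052, 0.247, 0.701)
t=3.500: state=(0.038, 0.184, 0.779)
t=4.000: state=(0.030, 0.134, 0.836)
t=4.500: state=(0.025, 0.097, 0.878)
t=5.000: state=(0.022, 0.070, 0.908)
t=5.500: state=(0.020, 0.050, 0.929)
t=6.000: state=(0.019, 0.036, 0.945)
t=6.260: state=(0.019, 0.030, 0.951)
compare at T: S=0.019, I=0.030, R=0.951

largest component: R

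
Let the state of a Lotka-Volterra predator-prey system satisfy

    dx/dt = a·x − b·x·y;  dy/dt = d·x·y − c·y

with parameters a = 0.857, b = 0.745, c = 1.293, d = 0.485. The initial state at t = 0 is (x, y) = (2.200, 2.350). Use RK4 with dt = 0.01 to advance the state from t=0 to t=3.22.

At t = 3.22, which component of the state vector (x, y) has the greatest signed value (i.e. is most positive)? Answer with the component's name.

largest component: x

t=0.000: state=(2.200, 2.350)
step 1 (dt=0.01): k1=(-1.966, -0.531), k2=(-1.953, -0.542), k3=(-1.953, -0.542), k4=(-1.940, -0.552); state += dt/6·(k1+2k2+2k3+k4)
t=0.010: state=(2.180, 2.345)
t=0.020: state=(2.161, 2.339)
t=0.030: state=(2.142, 2.333)
continuing one RK4 step at a time; state shown every 20 steps (Δt=0.2):
t=0.200: state=(1.858, 2.207)
t=0.400: state=(1.609, 2.015)
t=0.600: state=(1.437, 1.803)
t=0.800: state=(1.325, 1.591)
t=1.000: state=(1.260, 1.392)
t=1.200: state=(1.232, 1.212)
t=1.400: state=(1.235, 1.055)
t=1.600: state=(1.266, 0.919)
t=1.800: state=(1.322, 0.805)
t=2.000: state=(1.402, 0.709)
t=2.200: state=(1.506, 0.630)
t=2.400: state=(1.636, 0.567)
t=2.600: state=(1.791, 0.516)
t=2.800: state=(1.975, 0.479)
t=3.000: state=(2.187, 0.452)
t=3.200: state=(2.430, 0.437)
t=3.220: state=(2.456, 0.436)
compare at T: x=2.456, y=0.436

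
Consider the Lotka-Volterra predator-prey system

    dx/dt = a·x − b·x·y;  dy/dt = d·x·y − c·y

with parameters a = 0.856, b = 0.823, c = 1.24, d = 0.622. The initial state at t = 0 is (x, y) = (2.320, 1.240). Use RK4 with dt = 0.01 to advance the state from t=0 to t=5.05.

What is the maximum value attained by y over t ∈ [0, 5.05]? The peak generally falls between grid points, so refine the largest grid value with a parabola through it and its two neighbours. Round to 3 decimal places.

max y = 1.335

t=0.000: state=(2.320, 1.240)
step 1 (dt=0.01): k1=(-0.382, 0.252), k2=(-0.384, 0.251), k3=(-0.384, 0.251), k4=(-0.386, 0.249); state += dt/6·(k1+2k2+2k3+k4)
t=0.010: state=(2.316, 1.243)
t=0.020: state=(2.312, 1.245)
t=0.030: state=(2.308, 1.247)
continuing one RK4 step at a time; state shown every 20 steps (Δt=0.2):
t=0.200: state=(2.236, 1.285)
t=0.400: state=(2.142, 1.317)
t=0.600: state=(2.043, 1.333)
t=0.800: state=(1.947, 1.333)
t=1.000: state=(1.857, 1.318)
t=1.200: state=(1.778, 1.289)
t=1.400: state=(1.712, 1.250)
t=1.600: state=(1.660, 1.203)
t=1.800: state=(1.623, 1.151)
t=2.000: state=(1.601, 1.097)
t=2.200: state=(1.593, 1.044)
t=2.400: state=(1.598, 0.994)
t=2.600: state=(1.617, 0.947)
t=2.800: state=(1.648, 0.905)
t=3.000: state=(1.690, 0.869)
t=3.200: state=(1.742, 0.840)
t=3.400: state=(1.804, 0.817)
t=3.600: state=(1.874, 0.801)
t=3.800: state=(1.951, 0.793)
t=4.000: state=(2.032, 0.793)
t=4.200: state=(2.115, 0.801)
t=4.400: state=(2.197, 0.817)
t=4.600: state=(2.275, 0.842)
t=4.800: state=(2.344, 0.876)
t=5.000: state=(2.400, 0.919)
t=5.050: state=(2.411, 0.931)
largest grid value and its neighbours: y(0.690)=1.33503, y(0.700)=1.33506, y(0.710)=1.33504
parabola through these three points peaks at t≈0.702 with y≈1.33506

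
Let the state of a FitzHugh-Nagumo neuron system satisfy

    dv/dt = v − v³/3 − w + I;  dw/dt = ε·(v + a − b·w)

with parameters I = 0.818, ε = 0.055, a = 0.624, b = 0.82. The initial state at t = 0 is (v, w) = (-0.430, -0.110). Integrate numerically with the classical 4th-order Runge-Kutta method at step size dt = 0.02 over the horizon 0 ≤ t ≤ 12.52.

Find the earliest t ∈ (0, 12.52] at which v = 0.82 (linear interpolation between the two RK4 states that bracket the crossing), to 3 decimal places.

t=0.000: state=(-0.430, -0.110)
step 1 (dt=0.02): k1=(0.525, 0.016), k2=(0.529, 0.016), k3=(0.529, 0.016), k4=(0.533, 0.016); state += dt/6·(k1+2k2+2k3+k4)
t=0.020: state=(-0.419, -0.110)
t=0.040: state=(-0.409, -0.109)
t=0.060: state=(-0.398, -0.109)
continuing one RK4 step at a time; state shown every 25 steps (Δt=0.5):
t=0.500: state=(-0.103, -0.098)
t=1.000: state=(0.416, -0.075)
t=1.280: state=(0.811, -0.055)
next step: t=1.300: state=(0.841, -0.054) — v has crossed 0.82
linear interpolation between t=1.280 (0.81069) and t=1.300 (0.84090) → t≈1.286

t = 1.286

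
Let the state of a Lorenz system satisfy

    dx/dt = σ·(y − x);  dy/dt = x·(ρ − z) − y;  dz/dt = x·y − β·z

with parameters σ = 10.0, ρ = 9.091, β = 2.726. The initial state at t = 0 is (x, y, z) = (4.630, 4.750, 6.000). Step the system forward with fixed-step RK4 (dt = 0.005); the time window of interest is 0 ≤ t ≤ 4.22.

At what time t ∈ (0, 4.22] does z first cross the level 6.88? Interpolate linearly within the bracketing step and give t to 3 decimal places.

t = 0.113

t=0.000: state=(4.630, 4.750, 6.000)
step 1 (dt=0.005): k1=(1.200, 9.561, 5.636), k2=(1.409, 9.481, 5.723), k3=(1.402, 9.482, 5.724), k4=(1.604, 9.403, 5.812); state += dt/6·(k1+2k2+2k3+k4)
t=0.005: state=(4.637, 4.797, 6.029)
t=0.010: state=(4.646, 4.844, 6.058)
t=0.015: state=(4.657, 4.890, 6.089)
t=0.110: state=(5.069, 5.605, 6.848)
next step: t=0.115: state=(5.096, 5.634, 6.897) — z has crossed 6.88
linear interpolation between t=0.110 (6.84790) and t=0.115 (6.89704) → t≈0.113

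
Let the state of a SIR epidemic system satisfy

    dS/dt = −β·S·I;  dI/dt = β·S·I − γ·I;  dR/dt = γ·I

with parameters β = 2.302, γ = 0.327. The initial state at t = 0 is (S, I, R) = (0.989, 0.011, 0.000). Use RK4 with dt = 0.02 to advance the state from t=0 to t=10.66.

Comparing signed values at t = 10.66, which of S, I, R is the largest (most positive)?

largest component: R

t=0.000: state=(0.989, 0.011, 0.000)
step 1 (dt=0.02): k1=(-0.025, 0.021, 0.004), k2=(-0.026, 0.022, 0.004), k3=(-0.026, 0.022, 0.004), k4=(-0.026, 0.022, 0.004); state += dt/6·(k1+2k2+2k3+k4)
t=0.020: state=(0.988, 0.011, 0.000)
t=0.040: state=(0.988, 0.012, 0.000)
t=0.060: state=(0.987, 0.012, 0.000)
continuing one RK4 step at a time; state shown every 25 steps (Δt=0.5):
t=0.500: state=(0.968, 0.029, 0.003)
t=1.000: state=(0.916, 0.073, 0.011)
t=1.500: state=(0.803, 0.168, 0.030)
t=2.000: state=(0.608, 0.323, 0.069)
t=2.500: state=(0.381, 0.484, 0.136)
t=3.000: state=(0.206, 0.571, 0.223)
t=3.500: state=(0.106, 0.577, 0.318)
t=4.000: state=(0.056, 0.535, 0.409)
t=4.500: state=(0.031, 0.477, 0.492)
t=5.000: state=(0.019, 0.417, 0.565)
t=5.500: state=(0.012, 0.360, 0.628)
t=6.000: state=(0.008, 0.309, 0.683)
t=6.500: state=(0.006, 0.264, 0.730)
t=7.000: state=(0.004, 0.226, 0.770)
t=7.500: state=(0.003, 0.193, 0.804)
t=8.000: state=(0.003, 0.164, 0.833)
t=8.500: state=(0.002, 0.140, 0.858)
t=9.000: state=(0.002, 0.119, 0.879)
t=9.500: state=(0.002, 0.101, 0.897)
t=10.000: state=(0.002, 0.086, 0.912)
t=10.500: state=(0.001, 0.073, 0.925)
t=10.660: state=(0.001, 0.070, 0.929)
compare at T: S=0.001, I=0.070, R=0.929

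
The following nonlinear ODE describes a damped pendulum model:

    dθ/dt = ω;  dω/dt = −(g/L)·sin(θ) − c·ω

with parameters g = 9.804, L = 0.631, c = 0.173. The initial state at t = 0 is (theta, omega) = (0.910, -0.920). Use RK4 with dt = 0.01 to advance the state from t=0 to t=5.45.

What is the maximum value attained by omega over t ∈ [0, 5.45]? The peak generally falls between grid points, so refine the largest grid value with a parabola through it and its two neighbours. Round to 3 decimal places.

t=0.000: state=(0.910, -0.920)
step 1 (dt=0.01): k1=(-0.920, -12.108), k2=(-0.981, -12.053), k3=(-0.980, -12.050), k4=(-1.041, -11.993); state += dt/6·(k1+2k2+2k3+k4)
t=0.010: state=(0.900, -1.041)
t=0.020: state=(0.889, -1.160)
t=0.030: state=(0.877, -1.278)
continuing one RK4 step at a time; state shown every 20 steps (Δt=0.2):
t=0.200: state=(0.507, -2.937)
t=0.400: state=(-0.158, -3.375)
t=0.600: state=(-0.712, -1.918)
t=0.800: state=(-0.868, 0.398)
t=1.000: state=(-0.570, 2.465)
t=1.200: state=(0.029, 3.216)
t=1.400: state=(0.591, 2.131)
t=1.600: state=(0.812, 0.009)
t=1.800: state=(0.599, -2.045)
t=2.000: state=(0.067, -3.004)
t=2.200: state=(-0.484, -2.235)
t=2.400: state=(-0.749, -0.317)
t=2.600: state=(-0.606, 1.684)
t=2.800: state=(-0.137, 2.772)
t=3.000: state=(0.394, 2.260)
t=3.200: state=(0.686, 0.543)
t=3.400: state=(0.597, -1.380)
t=3.600: state=(0.185, -2.541)
t=3.800: state=(-0.318, -2.232)
t=4.000: state=(-0.625, -0.702)
t=4.200: state=(-0.579, 1.128)
t=4.400: state=(-0.217, 2.320)
t=4.600: state=(0.257, 2.168)
t=4.800: state=(0.568, 0.809)
t=5.000: state=(0.556, -0.921)
t=5.200: state=(0.236, -2.116)
t=5.400: state=(-0.207, -2.082)
t=5.450: state=(-0.306, -1.868)
largest grid value and its neighbours: omega(1.170)=3.22376, omega(1.180)=3.22622, omega(1.190)=3.22367
parabola through these three points peaks at t≈1.180 with omega≈3.22622

max omega = 3.226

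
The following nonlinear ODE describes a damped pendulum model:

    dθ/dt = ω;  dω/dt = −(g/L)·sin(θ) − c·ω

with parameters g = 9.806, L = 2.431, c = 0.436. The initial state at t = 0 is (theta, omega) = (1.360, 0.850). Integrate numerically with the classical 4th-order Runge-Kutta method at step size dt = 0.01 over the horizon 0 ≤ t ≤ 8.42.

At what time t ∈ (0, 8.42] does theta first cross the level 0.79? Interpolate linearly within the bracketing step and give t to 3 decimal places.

t=0.000: state=(1.360, 0.850)
step 1 (dt=0.01): k1=(0.850, -4.315), k2=(0.828, -4.309), k3=(0.828, -4.309), k4=(0.807, -4.303); state += dt/6·(k1+2k2+2k3+k4)
t=0.010: state=(1.368, 0.807)
t=0.020: state=(1.376, 0.764)
t=0.030: state=(1.384, 0.721)
continuing one RK4 step at a time; state shown every 50 steps (Δt=0.5):
t=0.500: state=(1.278, -1.100)
t=0.810: state=(0.792, -1.967)
next step: t=0.820: state=(0.772, -1.987) — theta has crossed 0.79
linear interpolation between t=0.810 (0.79202) and t=0.820 (0.77225) → t≈0.811

t = 0.811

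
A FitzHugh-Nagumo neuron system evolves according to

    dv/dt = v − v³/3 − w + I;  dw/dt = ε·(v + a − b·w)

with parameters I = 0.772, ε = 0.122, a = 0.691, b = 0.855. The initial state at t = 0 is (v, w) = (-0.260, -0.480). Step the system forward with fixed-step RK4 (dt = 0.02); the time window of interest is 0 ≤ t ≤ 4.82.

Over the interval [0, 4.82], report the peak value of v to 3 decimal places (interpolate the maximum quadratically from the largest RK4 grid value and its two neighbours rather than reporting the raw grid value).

t=0.000: state=(-0.260, -0.480)
step 1 (dt=0.02): k1=(0.998, 0.103), k2=(1.006, 0.104), k3=(1.006, 0.104), k4=(1.015, 0.105); state += dt/6·(k1+2k2+2k3+k4)
t=0.020: state=(-0.240, -0.478)
t=0.040: state=(-0.219, -0.476)
t=0.060: state=(-0.199, -0.474)
continuing one RK4 step at a time; state shown every 10 steps (Δt=0.2):
t=0.200: state=(-0.042, -0.457)
t=0.400: state=(0.217, -0.429)
t=0.600: state=(0.524, -0.395)
t=0.800: state=(0.868, -0.353)
t=1.000: state=(1.219, -0.304)
t=1.200: state=(1.528, -0.247)
t=1.400: state=(1.755, -0.186)
t=1.600: state=(1.896, -0.121)
t=1.800: state=(1.970, -0.055)
t=2.000: state=(2.002, 0.011)
t=2.200: state=(2.010, 0.076)
t=2.400: state=(2.005, 0.139)
t=2.600: state=(1.992, 0.201)
t=2.800: state=(1.976, 0.262)
t=3.000: state=(1.958, 0.321)
t=3.200: state=(1.939, 0.378)
t=3.400: state=(1.919, 0.433)
t=3.600: state=(1.900, 0.487)
t=3.800: state=(1.879, 0.539)
t=4.000: state=(1.859, 0.590)
t=4.200: state=(1.839, 0.639)
t=4.400: state=(1.819, 0.687)
t=4.600: state=(1.798, 0.733)
t=4.800: state=(1.778, 0.778)
t=4.820: state=(1.776, 0.782)
largest grid value and its neighbours: v(2.180)=2.01006, v(2.200)=2.01010, v(2.220)=2.01002
parabola through these three points peaks at t≈2.197 with v≈2.01011

max v = 2.010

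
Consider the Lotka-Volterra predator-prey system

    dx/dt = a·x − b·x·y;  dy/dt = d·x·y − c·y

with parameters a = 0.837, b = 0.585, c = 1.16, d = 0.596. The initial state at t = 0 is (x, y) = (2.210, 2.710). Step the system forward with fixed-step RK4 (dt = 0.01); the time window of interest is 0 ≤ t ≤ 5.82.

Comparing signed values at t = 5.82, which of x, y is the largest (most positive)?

t=0.000: state=(2.210, 2.710)
step 1 (dt=0.01): k1=(-1.654, 0.426), k2=(-1.650, 0.413), k3=(-1.650, 0.413), k4=(-1.647, 0.400); state += dt/6·(k1+2k2+2k3+k4)
t=0.010: state=(2.193, 2.714)
t=0.020: state=(2.177, 2.718)
t=0.030: state=(2.161, 2.722)
continuing one RK4 step at a time; state shown every 20 steps (Δt=0.2):
t=0.200: state=(1.897, 2.744)
t=0.400: state=(1.631, 2.683)
t=0.600: state=(1.419, 2.551)
t=0.800: state=(1.258, 2.371)
t=1.000: state=(1.140, 2.168)
t=1.200: state=(1.058, 1.959)
t=1.400: state=(1.007, 1.757)
t=1.600: state=(0.980, 1.568)
t=1.800: state=(0.974, 1.397)
t=2.000: state=(0.987, 1.244)
t=2.200: state=(1.017, 1.112)
t=2.400: state=(1.063, 0.998)
t=2.600: state=(1.125, 0.901)
t=2.800: state=(1.203, 0.821)
t=3.000: state=(1.297, 0.755)
t=3.200: state=(1.408, 0.704)
t=3.400: state=(1.536, 0.665)
t=3.600: state=(1.683, 0.639)
t=3.800: state=(1.848, 0.625)
t=4.000: state=(2.031, 0.624)
t=4.200: state=(2.231, 0.638)
t=4.400: state=(2.444, 0.668)
t=4.600: state=(2.665, 0.719)
t=4.800: state=(2.884, 0.793)
t=5.000: state=(3.090, 0.898)
t=5.200: state=(3.262, 1.040)
t=5.400: state=(3.379, 1.227)
t=5.600: state=(3.416, 1.460)
t=5.800: state=(3.351, 1.734)
t=5.820: state=(3.339, 1.763)
compare at T: x=3.339, y=1.763

largest component: x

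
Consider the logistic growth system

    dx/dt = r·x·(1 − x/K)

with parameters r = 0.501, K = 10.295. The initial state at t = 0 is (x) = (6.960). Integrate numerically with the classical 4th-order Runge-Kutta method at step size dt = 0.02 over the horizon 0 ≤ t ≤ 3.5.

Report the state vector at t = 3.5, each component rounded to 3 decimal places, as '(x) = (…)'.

t=0.000: state=(6.960)
step 1 (dt=0.02): k1=(1.130), k2=(1.128), k3=(1.128), k4=(1.126); state += dt/6·(k1+2k2+2k3+k4)
t=0.020: state=(6.983)
t=0.040: state=(7.005)
t=0.060: state=(7.027)
continuing one RK4 step at a time; state shown every 10 steps (Δt=0.2):
t=0.200: state=(7.182)
t=0.400: state=(7.395)
t=0.600: state=(7.599)
t=0.800: state=(7.794)
t=1.000: state=(7.979)
t=1.200: state=(8.153)
t=1.400: state=(8.318)
t=1.600: state=(8.474)
t=1.800: state=(8.619)
t=2.000: state=(8.755)
t=2.200: state=(8.882)
t=2.400: state=(8.999)
t=2.600: state=(9.109)
t=2.800: state=(9.210)
t=3.000: state=(9.303)
t=3.200: state=(9.390)
t=3.400: state=(9.469)
t=3.500: state=(9.506)

(x) = (9.506)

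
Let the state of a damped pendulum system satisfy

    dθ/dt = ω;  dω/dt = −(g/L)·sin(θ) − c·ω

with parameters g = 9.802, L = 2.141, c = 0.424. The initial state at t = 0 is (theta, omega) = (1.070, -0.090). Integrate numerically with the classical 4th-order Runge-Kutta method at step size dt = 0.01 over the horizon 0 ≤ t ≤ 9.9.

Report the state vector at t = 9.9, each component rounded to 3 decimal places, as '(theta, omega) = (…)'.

t=0.000: state=(1.070, -0.090)
step 1 (dt=0.01): k1=(-0.090, -3.978), k2=(-0.110, -3.968), k3=(-0.110, -3.968), k4=(-0.130, -3.959); state += dt/6·(k1+2k2+2k3+k4)
t=0.010: state=(1.069, -0.130)
t=0.020: state=(1.067, -0.169)
t=0.030: state=(1.066, -0.208)
continuing one RK4 step at a time; state shown every 50 steps (Δt=0.5):
t=0.500: state=(0.590, -1.656)
t=1.000: state=(-0.304, -1.585)
t=1.500: state=(-0.755, -0.128)
t=2.000: state=(-0.464, 1.154)
t=2.500: state=(0.185, 1.195)
t=3.000: state=(0.541, 0.141)
t=3.500: state=(0.342, -0.835)
t=4.000: state=(-0.132, -0.875)
t=4.500: state=(-0.393, -0.100)
t=5.000: state=(-0.243, 0.617)
t=5.500: state=(0.103, 0.632)
t=6.000: state=(0.287, 0.057)
t=6.500: state=(0.170, -0.461)
t=7.000: state=(-0.083, -0.453)
t=7.500: state=(-0.210, -0.024)
t=8.000: state=(-0.117, 0.345)
t=8.500: state=(0.067, 0.322)
t=9.000: state=(0.154, 0.002)
t=9.500: state=(0.080, -0.258)
t=9.900: state=(-0.030, -0.258)

(theta, omega) = (-0.030, -0.258)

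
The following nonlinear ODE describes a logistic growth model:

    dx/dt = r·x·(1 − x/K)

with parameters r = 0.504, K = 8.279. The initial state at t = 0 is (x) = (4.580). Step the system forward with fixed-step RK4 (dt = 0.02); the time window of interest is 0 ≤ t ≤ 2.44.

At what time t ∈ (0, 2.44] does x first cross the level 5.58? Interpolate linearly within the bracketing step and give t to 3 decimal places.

t=0.000: state=(4.580)
step 1 (dt=0.02): k1=(1.031), k2=(1.031), k3=(1.031), k4=(1.030); state += dt/6·(k1+2k2+2k3+k4)
t=0.020: state=(4.601)
t=0.040: state=(4.621)
t=0.060: state=(4.642)
continuing one RK4 step at a time; state shown every 5 steps (Δt=0.1):
t=0.100: state=(4.683)
t=0.200: state=(4.785)
t=0.300: state=(4.886)
t=0.400: state=(4.987)
t=0.500: state=(5.086)
t=0.600: state=(5.184)
t=0.700: state=(5.282)
t=0.800: state=(5.377)
t=0.900: state=(5.471)
t=1.000: state=(5.564)
next step: t=1.020: state=(5.583) — x has crossed 5.58
linear interpolation between t=1.000 (5.56420) and t=1.020 (5.58256) → t≈1.017

t = 1.017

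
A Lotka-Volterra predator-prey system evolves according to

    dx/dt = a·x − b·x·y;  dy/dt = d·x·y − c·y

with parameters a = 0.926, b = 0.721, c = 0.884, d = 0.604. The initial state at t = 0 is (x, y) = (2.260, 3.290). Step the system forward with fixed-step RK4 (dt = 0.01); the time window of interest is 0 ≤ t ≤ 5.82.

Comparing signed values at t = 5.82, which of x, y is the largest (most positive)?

largest component: x

t=0.000: state=(2.260, 3.290)
step 1 (dt=0.01): k1=(-3.268, 1.583), k2=(-3.257, 1.554), k3=(-3.257, 1.554), k4=(-3.246, 1.525); state += dt/6·(k1+2k2+2k3+k4)
t=0.010: state=(2.227, 3.306)
t=0.020: state=(2.195, 3.320)
t=0.030: state=(2.163, 3.335)
continuing one RK4 step at a time; state shown every 20 steps (Δt=0.2):
t=0.200: state=(1.664, 3.490)
t=0.400: state=(1.209, 3.473)
t=0.600: state=(0.892, 3.300)
t=0.800: state=(0.679, 3.038)
t=1.000: state=(0.539, 2.738)
t=1.200: state=(0.447, 2.434)
t=1.400: state=(0.386, 2.144)
t=1.600: state=(0.348, 1.878)
t=1.800: state=(0.325, 1.639)
t=2.000: state=(0.314, 1.427)
t=2.200: state=(0.312, 1.242)
t=2.400: state=(0.317, 1.081)
t=2.600: state=(0.330, 0.942)
t=2.800: state=(0.350, 0.822)
t=3.000: state=(0.377, 0.720)
t=3.200: state=(0.412, 0.632)
t=3.400: state=(0.455, 0.558)
t=3.600: state=(0.507, 0.496)
t=3.800: state=(0.570, 0.443)
t=4.000: state=(0.646, 0.400)
t=4.200: state=(0.736, 0.364)
t=4.400: state=(0.842, 0.336)
t=4.600: state=(0.967, 0.314)
t=4.800: state=(1.114, 0.298)
t=5.000: state=(1.285, 0.288)
t=5.200: state=(1.484, 0.286)
t=5.400: state=(1.714, 0.290)
t=5.600: state=(1.976, 0.304)
t=5.800: state=(2.272, 0.329)
t=5.820: state=(2.304, 0.332)
compare at T: x=2.304, y=0.332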